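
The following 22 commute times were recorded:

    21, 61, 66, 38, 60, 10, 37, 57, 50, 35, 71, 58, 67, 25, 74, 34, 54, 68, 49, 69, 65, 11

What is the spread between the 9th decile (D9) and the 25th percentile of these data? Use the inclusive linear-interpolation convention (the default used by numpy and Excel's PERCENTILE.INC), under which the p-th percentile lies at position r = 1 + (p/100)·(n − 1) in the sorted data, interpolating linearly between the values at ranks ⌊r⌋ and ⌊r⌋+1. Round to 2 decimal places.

Sorted: 10, 11, 21, 25, 34, 35, 37, 38, 49, 50, 54, 57, 58, 60, 61, 65, 66, 67, 68, 69, 71, 74.
n = 22.
P25: r = 6.25; ranks 6–7 are 35, 37; interpolating gives 35.5.
P90: r = 19.9; ranks 19–20 are 68, 69; interpolating gives 68.9.
Difference: 68.9 − 35.5 = 33.4.

33.40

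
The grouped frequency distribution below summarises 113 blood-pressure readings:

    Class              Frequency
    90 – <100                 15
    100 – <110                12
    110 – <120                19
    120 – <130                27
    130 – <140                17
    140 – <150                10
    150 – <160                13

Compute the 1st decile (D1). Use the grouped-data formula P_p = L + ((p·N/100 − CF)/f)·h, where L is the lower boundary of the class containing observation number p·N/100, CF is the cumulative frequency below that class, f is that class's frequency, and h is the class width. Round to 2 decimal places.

97.53

N = 113; target position k = 10/100 · 113 = 11.3.
Cumulative frequencies: 15, 27, 46, 73, 90, 100, 113.
Observation 11.3 falls in the class 90 – <100.
L = 90, CF = 0, f = 15, h = 10.
P10 = 90 + ((11.3 − 0)/15)·10 = 90 + 7.53333 = 97.5333.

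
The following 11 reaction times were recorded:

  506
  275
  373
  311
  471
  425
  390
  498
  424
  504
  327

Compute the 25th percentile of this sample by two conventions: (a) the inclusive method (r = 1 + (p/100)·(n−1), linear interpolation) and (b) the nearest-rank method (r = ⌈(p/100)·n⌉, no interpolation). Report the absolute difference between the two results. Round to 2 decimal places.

23.00

Sorted: 275, 311, 327, 373, 390, 424, 425, 471, 498, 504, 506.
n = 11.
(a) r = 3.5; between ranks 3 (327) and 4 (373): 350.
(b) the nearest-rank method: rank 3 → 327.
|350 − 327| = 23.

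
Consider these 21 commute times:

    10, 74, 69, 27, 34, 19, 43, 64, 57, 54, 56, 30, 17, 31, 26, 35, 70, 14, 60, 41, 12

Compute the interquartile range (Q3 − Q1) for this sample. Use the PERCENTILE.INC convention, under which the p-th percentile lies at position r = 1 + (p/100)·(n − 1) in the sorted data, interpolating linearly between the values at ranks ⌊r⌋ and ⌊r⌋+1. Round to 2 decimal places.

Sorted: 10, 12, 14, 17, 19, 26, 27, 30, 31, 34, 35, 41, 43, 54, 56, 57, 60, 64, 69, 70, 74.
n = 21.
P25: r = 6 (integer) → 26.
P75: r = 16 (integer) → 57.
Difference: 57 − 26 = 31.

31.00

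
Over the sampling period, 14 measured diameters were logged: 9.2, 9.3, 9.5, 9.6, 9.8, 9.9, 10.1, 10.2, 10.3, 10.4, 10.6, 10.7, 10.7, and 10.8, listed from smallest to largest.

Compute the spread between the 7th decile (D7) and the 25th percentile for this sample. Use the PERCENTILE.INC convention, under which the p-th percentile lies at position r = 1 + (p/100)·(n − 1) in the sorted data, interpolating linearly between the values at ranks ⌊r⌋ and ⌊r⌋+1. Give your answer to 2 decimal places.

n = 14.
P25: r = 4.25; ranks 4–5 are 9.6, 9.8; interpolating gives 9.65.
P70: r = 10.1; ranks 10–11 are 10.4, 10.6; interpolating gives 10.42.
Difference: 10.42 − 9.65 = 0.77.

0.77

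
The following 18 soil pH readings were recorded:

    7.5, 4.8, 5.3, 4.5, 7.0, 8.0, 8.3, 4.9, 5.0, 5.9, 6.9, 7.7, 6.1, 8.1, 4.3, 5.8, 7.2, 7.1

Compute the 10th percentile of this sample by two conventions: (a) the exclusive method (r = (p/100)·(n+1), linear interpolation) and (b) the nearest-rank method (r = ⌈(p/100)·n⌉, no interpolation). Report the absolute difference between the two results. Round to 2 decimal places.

0.02

Sorted: 4.3, 4.5, 4.8, 4.9, 5.0, 5.3, 5.8, 5.9, 6.1, 6.9, 7.0, 7.1, 7.2, 7.5, 7.7, 8.0, 8.1, 8.3.
n = 18.
(a) r = 1.9; between ranks 1 (4.3) and 2 (4.5): 4.48.
(b) the nearest-rank method: rank 2 → 4.5.
|4.48 − 4.5| = 0.02.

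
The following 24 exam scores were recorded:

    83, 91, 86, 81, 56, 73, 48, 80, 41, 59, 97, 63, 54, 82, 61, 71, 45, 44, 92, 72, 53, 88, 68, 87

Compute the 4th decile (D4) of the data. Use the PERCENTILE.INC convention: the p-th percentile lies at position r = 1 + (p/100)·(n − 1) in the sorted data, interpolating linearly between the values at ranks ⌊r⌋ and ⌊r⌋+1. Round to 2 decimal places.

Sorted: 41, 44, 45, 48, 53, 54, 56, 59, 61, 63, 68, 71, 72, 73, 80, 81, 82, 83, 86, 87, 88, 91, 92, 97.
n = 24.
r = 1 + (40/100)·(24 − 1) = 1 + 9.2 = 10.2.
Rank 10 is 63 and rank 11 is 68.
Interpolate: 63 + 0.2·(68 − 63) = 63 + 0.2·5 = 64.

64.00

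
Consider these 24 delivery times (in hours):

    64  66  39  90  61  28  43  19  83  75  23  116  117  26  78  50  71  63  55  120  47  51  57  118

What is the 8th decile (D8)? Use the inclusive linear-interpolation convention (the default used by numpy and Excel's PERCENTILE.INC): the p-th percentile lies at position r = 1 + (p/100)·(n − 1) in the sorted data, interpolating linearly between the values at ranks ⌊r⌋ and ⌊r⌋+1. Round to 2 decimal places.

Sorted: 19, 23, 26, 28, 39, 43, 47, 50, 51, 55, 57, 61, 63, 64, 66, 71, 75, 78, 83, 90, 116, 117, 118, 120.
n = 24.
r = 1 + (80/100)·(24 − 1) = 1 + 18.4 = 19.4.
Rank 19 is 83 and rank 20 is 90.
Interpolate: 83 + 0.4·(90 − 83) = 83 + 0.4·7 = 85.8.

85.80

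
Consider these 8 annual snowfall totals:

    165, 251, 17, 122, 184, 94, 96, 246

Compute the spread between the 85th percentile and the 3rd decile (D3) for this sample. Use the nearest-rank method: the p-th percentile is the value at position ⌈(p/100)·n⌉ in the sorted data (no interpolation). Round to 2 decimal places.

Sorted: 17, 94, 96, 122, 165, 184, 246, 251.
n = 8.
P30: rank ⌈30/100·8⌉ = 3 → 96.
P85: rank ⌈85/100·8⌉ = 7 → 246.
Difference: 246 − 96 = 150.

150.00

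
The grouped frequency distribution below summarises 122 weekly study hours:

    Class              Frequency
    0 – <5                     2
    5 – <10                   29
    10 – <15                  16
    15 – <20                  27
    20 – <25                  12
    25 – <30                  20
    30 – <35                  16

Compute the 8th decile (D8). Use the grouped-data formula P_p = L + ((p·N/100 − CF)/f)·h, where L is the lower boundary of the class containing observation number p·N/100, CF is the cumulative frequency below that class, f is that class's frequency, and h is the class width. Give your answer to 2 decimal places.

27.90

N = 122; target position k = 80/100 · 122 = 97.6.
Cumulative frequencies: 2, 31, 47, 74, 86, 106, 122.
Observation 97.6 falls in the class 25 – <30.
L = 25, CF = 86, f = 20, h = 5.
P80 = 25 + ((97.6 − 86)/20)·5 = 25 + 2.9 = 27.9.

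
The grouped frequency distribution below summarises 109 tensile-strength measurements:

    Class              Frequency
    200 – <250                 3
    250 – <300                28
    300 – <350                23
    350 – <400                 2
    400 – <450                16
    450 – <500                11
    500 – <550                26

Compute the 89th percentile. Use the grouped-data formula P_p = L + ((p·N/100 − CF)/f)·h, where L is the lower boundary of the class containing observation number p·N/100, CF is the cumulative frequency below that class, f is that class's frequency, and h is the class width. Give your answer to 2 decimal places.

N = 109; target position k = 89/100 · 109 = 97.01.
Cumulative frequencies: 3, 31, 54, 56, 72, 83, 109.
Observation 97.01 falls in the class 500 – <550.
L = 500, CF = 83, f = 26, h = 50.
P89 = 500 + ((97.01 − 83)/26)·50 = 500 + 26.9423 = 526.942.

526.94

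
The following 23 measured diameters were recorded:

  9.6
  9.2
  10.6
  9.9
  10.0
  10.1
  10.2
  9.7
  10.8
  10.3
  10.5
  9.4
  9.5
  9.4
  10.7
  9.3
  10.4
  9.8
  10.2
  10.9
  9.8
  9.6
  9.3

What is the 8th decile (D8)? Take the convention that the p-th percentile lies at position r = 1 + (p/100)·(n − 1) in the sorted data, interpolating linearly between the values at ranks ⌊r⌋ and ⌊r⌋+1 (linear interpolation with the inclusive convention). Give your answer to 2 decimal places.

Sorted: 9.2, 9.3, 9.3, 9.4, 9.4, 9.5, 9.6, 9.6, 9.7, 9.8, 9.8, 9.9, 10.0, 10.1, 10.2, 10.2, 10.3, 10.4, 10.5, 10.6, 10.7, 10.8, 10.9.
n = 23.
r = 1 + (80/100)·(23 − 1) = 1 + 17.6 = 18.6.
Rank 18 is 10.4 and rank 19 is 10.5.
Interpolate: 10.4 + 0.6·(10.5 − 10.4) = 10.4 + 0.6·0.1 = 10.46.

10.46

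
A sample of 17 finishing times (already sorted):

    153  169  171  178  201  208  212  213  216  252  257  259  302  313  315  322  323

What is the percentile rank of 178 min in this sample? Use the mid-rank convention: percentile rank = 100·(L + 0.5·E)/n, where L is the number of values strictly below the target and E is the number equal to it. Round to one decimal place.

Count below 178: L = 3; count equal: E = 1; n = 17.
Percentile rank = 100·(3 + 0.5·1)/17 = 100·3.5/17 = 20.59.

20.6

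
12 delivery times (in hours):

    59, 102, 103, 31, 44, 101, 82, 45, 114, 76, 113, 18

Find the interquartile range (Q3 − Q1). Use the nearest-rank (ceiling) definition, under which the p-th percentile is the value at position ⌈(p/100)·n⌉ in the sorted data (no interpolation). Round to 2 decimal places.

Sorted: 18, 31, 44, 45, 59, 76, 82, 101, 102, 103, 113, 114.
n = 12.
P25: rank ⌈25/100·12⌉ = 3 → 44.
P75: rank ⌈75/100·12⌉ = 9 → 102.
Difference: 102 − 44 = 58.

58.00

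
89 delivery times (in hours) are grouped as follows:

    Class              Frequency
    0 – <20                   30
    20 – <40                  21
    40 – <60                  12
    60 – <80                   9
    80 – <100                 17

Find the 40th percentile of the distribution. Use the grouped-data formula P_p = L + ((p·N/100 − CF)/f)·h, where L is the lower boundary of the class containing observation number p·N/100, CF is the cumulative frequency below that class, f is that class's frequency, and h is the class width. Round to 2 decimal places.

25.33

N = 89; target position k = 40/100 · 89 = 35.6.
Cumulative frequencies: 30, 51, 63, 72, 89.
Observation 35.6 falls in the class 20 – <40.
L = 20, CF = 30, f = 21, h = 20.
P40 = 20 + ((35.6 − 30)/21)·20 = 20 + 5.33333 = 25.3333.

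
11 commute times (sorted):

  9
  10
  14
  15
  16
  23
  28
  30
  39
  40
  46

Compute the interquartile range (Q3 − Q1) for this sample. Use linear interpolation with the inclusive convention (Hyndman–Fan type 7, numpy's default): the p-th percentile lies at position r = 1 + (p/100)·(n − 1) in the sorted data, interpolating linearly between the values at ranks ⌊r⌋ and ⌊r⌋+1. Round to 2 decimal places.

n = 11.
P25: r = 3.5; ranks 3–4 are 14, 15; interpolating gives 14.5.
P75: r = 8.5; ranks 8–9 are 30, 39; interpolating gives 34.5.
Difference: 34.5 − 14.5 = 20.

20.00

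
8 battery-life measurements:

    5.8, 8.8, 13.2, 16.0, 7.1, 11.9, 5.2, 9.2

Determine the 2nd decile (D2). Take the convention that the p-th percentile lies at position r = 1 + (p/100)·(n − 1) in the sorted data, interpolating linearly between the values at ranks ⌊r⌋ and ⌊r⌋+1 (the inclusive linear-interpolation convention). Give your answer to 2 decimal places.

Sorted: 5.2, 5.8, 7.1, 8.8, 9.2, 11.9, 13.2, 16.0.
n = 8.
r = 1 + (20/100)·(8 − 1) = 1 + 1.4 = 2.4.
Rank 2 is 5.8 and rank 3 is 7.1.
Interpolate: 5.8 + 0.4·(7.1 − 5.8) = 5.8 + 0.4·1.3 = 6.32.

6.32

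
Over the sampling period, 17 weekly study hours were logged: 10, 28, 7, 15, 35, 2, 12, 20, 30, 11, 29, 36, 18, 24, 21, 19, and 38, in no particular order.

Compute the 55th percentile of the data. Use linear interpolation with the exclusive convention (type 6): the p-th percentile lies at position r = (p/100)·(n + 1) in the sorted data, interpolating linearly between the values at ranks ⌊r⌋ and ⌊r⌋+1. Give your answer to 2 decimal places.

20.90

Sorted: 2, 7, 10, 11, 12, 15, 18, 19, 20, 21, 24, 28, 29, 30, 35, 36, 38.
n = 17.
r = (55/100)·(17 + 1) = 9.9.
Rank 9 is 20 and rank 10 is 21.
Interpolate: 20 + 0.9·(21 − 20) = 20 + 0.9·1 = 20.9.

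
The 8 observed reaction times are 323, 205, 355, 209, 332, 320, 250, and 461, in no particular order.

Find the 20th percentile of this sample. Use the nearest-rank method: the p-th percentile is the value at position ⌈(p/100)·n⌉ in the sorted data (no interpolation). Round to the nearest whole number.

Sorted: 205, 209, 250, 320, 323, 332, 355, 461.
n = 8.
Position = ⌈20/100 · 8⌉ = ⌈1.6⌉ = 2.
The value at rank 2 is 209.

209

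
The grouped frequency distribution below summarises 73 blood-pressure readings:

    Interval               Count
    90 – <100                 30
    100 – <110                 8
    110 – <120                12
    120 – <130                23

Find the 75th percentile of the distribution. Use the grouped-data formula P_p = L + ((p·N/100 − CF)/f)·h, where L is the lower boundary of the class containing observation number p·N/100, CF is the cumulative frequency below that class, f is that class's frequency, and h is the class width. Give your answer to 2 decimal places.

N = 73; target position k = 75/100 · 73 = 54.75.
Cumulative frequencies: 30, 38, 50, 73.
Observation 54.75 falls in the class 120 – <130.
L = 120, CF = 50, f = 23, h = 10.
P75 = 120 + ((54.75 − 50)/23)·10 = 120 + 2.06522 = 122.065.

122.07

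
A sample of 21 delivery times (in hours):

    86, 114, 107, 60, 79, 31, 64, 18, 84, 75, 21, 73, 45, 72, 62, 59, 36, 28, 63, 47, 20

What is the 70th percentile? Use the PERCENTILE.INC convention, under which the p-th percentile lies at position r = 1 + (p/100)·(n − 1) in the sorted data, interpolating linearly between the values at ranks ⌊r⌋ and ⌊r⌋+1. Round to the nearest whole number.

73

Sorted: 18, 20, 21, 28, 31, 36, 45, 47, 59, 60, 62, 63, 64, 72, 73, 75, 79, 84, 86, 107, 114.
n = 21.
r = 1 + (70/100)·(21 − 1) = 1 + 14 = 15.
r is an integer, so P70 is the value at rank 15: 73.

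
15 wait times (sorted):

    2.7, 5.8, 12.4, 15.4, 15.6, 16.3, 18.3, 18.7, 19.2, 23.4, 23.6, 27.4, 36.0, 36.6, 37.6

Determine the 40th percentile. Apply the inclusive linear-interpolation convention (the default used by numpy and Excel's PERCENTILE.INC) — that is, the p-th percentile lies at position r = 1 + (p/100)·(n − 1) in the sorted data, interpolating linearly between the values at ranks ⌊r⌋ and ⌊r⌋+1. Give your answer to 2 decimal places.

17.50

n = 15.
r = 1 + (40/100)·(15 − 1) = 1 + 5.6 = 6.6.
Rank 6 is 16.3 and rank 7 is 18.3.
Interpolate: 16.3 + 0.6·(18.3 − 16.3) = 16.3 + 0.6·2 = 17.5.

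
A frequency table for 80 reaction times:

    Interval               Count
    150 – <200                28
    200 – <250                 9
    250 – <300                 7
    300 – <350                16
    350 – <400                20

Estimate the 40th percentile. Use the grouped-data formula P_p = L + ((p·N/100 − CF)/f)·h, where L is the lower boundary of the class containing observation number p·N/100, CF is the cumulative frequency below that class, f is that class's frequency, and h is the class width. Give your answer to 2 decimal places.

N = 80; target position k = 40/100 · 80 = 32.
Cumulative frequencies: 28, 37, 44, 60, 80.
Observation 32 falls in the class 200 – <250.
L = 200, CF = 28, f = 9, h = 50.
P40 = 200 + ((32 − 28)/9)·50 = 200 + 22.2222 = 222.222.

222.22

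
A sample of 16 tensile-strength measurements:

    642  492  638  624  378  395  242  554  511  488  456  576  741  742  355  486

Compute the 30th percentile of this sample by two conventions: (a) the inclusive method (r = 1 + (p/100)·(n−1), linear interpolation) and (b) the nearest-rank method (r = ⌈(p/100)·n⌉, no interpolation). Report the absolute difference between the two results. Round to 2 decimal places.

Sorted: 242, 355, 378, 395, 456, 486, 488, 492, 511, 554, 576, 624, 638, 642, 741, 742.
n = 16.
(a) r = 5.5; between ranks 5 (456) and 6 (486): 471.
(b) the nearest-rank method: rank 5 → 456.
|471 − 456| = 15.

15.00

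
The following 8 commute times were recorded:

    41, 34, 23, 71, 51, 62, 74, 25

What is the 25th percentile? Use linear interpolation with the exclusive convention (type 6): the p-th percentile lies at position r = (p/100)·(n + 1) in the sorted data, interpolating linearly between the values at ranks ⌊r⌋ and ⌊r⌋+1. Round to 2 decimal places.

27.25

Sorted: 23, 25, 34, 41, 51, 62, 71, 74.
n = 8.
r = (25/100)·(8 + 1) = 2.25.
Rank 2 is 25 and rank 3 is 34.
Interpolate: 25 + 0.25·(34 − 25) = 25 + 0.25·9 = 27.25.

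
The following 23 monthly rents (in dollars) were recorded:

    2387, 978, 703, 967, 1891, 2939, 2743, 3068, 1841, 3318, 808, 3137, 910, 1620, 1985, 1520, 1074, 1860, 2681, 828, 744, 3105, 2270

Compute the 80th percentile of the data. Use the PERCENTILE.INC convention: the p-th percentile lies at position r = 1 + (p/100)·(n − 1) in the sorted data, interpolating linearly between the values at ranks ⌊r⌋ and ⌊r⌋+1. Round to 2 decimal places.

2860.60

Sorted: 703, 744, 808, 828, 910, 967, 978, 1074, 1520, 1620, 1841, 1860, 1891, 1985, 2270, 2387, 2681, 2743, 2939, 3068, 3105, 3137, 3318.
n = 23.
r = 1 + (80/100)·(23 − 1) = 1 + 17.6 = 18.6.
Rank 18 is 2743 and rank 19 is 2939.
Interpolate: 2743 + 0.6·(2939 − 2743) = 2743 + 0.6·196 = 2860.6.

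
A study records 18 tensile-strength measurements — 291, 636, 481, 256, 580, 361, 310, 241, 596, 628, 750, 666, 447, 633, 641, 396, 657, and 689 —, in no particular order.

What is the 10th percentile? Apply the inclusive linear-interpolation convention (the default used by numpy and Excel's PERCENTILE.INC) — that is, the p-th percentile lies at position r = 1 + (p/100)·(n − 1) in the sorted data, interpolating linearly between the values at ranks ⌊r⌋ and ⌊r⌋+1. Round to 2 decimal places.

Sorted: 241, 256, 291, 310, 361, 396, 447, 481, 580, 596, 628, 633, 636, 641, 657, 666, 689, 750.
n = 18.
r = 1 + (10/100)·(18 − 1) = 1 + 1.7 = 2.7.
Rank 2 is 256 and rank 3 is 291.
Interpolate: 256 + 0.7·(291 − 256) = 256 + 0.7·35 = 280.5.

280.50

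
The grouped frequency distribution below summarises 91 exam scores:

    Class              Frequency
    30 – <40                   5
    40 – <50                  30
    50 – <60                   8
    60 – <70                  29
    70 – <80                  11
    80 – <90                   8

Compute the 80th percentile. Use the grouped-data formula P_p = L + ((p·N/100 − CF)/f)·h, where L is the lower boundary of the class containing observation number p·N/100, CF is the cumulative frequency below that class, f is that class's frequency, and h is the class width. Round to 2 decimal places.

70.73

N = 91; target position k = 80/100 · 91 = 72.8.
Cumulative frequencies: 5, 35, 43, 72, 83, 91.
Observation 72.8 falls in the class 70 – <80.
L = 70, CF = 72, f = 11, h = 10.
P80 = 70 + ((72.8 − 72)/11)·10 = 70 + 0.727273 = 70.7273.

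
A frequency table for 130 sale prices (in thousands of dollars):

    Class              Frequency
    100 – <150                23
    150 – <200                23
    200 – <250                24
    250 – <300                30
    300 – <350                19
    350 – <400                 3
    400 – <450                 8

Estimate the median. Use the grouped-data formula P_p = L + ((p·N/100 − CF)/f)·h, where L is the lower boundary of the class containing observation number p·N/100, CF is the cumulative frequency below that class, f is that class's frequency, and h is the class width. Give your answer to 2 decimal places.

N = 130; target position k = 50/100 · 130 = 65.
Cumulative frequencies: 23, 46, 70, 100, 119, 122, 130.
Observation 65 falls in the class 200 – <250.
L = 200, CF = 46, f = 24, h = 50.
P50 = 200 + ((65 − 46)/24)·50 = 200 + 39.5833 = 239.583.

239.58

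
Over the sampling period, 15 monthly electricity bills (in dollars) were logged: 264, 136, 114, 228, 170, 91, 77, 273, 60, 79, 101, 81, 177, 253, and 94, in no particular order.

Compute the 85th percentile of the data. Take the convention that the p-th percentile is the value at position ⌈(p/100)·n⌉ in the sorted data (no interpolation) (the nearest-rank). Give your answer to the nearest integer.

Sorted: 60, 77, 79, 81, 91, 94, 101, 114, 136, 170, 177, 228, 253, 264, 273.
n = 15.
Position = ⌈85/100 · 15⌉ = ⌈12.75⌉ = 13.
The value at rank 13 is 253.

253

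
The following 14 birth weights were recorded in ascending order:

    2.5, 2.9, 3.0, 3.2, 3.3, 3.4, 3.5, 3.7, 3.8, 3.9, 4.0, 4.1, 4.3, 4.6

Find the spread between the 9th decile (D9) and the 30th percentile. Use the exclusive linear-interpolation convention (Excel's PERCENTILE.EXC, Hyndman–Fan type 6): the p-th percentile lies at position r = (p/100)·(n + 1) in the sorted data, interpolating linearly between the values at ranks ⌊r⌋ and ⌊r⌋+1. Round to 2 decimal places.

1.20

n = 14.
P30: r = 4.5; ranks 4–5 are 3.2, 3.3; interpolating gives 3.25.
P90: r = 13.5; ranks 13–14 are 4.3, 4.6; interpolating gives 4.45.
Difference: 4.45 − 3.25 = 1.2.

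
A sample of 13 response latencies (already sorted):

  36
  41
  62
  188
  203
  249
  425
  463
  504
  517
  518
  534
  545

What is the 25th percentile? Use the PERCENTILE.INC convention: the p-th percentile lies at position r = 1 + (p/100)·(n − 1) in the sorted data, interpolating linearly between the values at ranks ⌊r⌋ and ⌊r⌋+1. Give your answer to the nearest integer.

n = 13.
r = 1 + (25/100)·(13 − 1) = 1 + 3 = 4.
r is an integer, so P25 is the value at rank 4: 188.

188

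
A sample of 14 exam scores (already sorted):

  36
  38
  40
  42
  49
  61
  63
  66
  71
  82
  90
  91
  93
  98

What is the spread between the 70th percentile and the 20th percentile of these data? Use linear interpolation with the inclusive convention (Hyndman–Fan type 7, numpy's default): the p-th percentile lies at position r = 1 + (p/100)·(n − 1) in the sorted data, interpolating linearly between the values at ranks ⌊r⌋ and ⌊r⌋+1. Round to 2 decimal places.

41.60

n = 14.
P20: r = 3.6; ranks 3–4 are 40, 42; interpolating gives 41.2.
P70: r = 10.1; ranks 10–11 are 82, 90; interpolating gives 82.8.
Difference: 82.8 − 41.2 = 41.6.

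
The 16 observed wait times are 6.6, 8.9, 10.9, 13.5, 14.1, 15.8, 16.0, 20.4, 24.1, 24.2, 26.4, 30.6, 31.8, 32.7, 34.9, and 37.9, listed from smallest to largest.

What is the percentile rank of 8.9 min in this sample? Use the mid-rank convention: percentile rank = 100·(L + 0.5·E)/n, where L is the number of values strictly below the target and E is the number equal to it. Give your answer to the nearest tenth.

9.4

Count below 8.9: L = 1; count equal: E = 1; n = 16.
Percentile rank = 100·(1 + 0.5·1)/16 = 100·1.5/16 = 9.375.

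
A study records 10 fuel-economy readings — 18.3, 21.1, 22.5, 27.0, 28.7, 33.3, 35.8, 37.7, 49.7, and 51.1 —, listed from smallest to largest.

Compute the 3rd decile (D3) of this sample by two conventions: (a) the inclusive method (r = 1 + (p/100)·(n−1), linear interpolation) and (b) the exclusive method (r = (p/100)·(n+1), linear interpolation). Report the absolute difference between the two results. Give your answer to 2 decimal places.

n = 10.
(a) r = 3.7; between ranks 3 (22.5) and 4 (27.0): 25.65.
(b) r = 3.3; between ranks 3 (22.5) and 4 (27.0): 23.85.
|25.65 − 23.85| = 1.8.

1.80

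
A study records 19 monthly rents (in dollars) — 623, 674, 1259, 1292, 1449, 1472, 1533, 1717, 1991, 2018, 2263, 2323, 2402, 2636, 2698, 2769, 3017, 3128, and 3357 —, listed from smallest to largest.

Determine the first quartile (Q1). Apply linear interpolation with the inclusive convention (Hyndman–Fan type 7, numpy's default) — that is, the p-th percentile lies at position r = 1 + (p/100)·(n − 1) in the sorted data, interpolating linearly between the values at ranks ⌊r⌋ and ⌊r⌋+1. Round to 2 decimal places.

n = 19.
r = 1 + (25/100)·(19 − 1) = 1 + 4.5 = 5.5.
Rank 5 is 1449 and rank 6 is 1472.
Interpolate: 1449 + 0.5·(1472 − 1449) = 1449 + 0.5·23 = 1460.5.

1460.50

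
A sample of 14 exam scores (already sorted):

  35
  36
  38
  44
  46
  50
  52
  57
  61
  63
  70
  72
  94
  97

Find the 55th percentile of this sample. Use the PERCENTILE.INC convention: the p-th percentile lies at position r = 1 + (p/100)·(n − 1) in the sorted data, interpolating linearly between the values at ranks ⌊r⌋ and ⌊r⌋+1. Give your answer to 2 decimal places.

57.60

n = 14.
r = 1 + (55/100)·(14 − 1) = 1 + 7.15 = 8.15.
Rank 8 is 57 and rank 9 is 61.
Interpolate: 57 + 0.15·(61 − 57) = 57 + 0.15·4 = 57.6.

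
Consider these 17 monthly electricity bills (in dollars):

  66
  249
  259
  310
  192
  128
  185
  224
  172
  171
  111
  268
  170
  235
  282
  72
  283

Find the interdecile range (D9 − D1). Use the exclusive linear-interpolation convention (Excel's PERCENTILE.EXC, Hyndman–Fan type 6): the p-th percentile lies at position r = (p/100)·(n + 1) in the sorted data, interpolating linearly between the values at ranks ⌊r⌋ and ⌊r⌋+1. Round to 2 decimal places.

Sorted: 66, 72, 111, 128, 170, 171, 172, 185, 192, 224, 235, 249, 259, 268, 282, 283, 310.
n = 17.
P10: r = 1.8; ranks 1–2 are 66, 72; interpolating gives 70.8.
P90: r = 16.2; ranks 16–17 are 283, 310; interpolating gives 288.4.
Difference: 288.4 − 70.8 = 217.6.

217.60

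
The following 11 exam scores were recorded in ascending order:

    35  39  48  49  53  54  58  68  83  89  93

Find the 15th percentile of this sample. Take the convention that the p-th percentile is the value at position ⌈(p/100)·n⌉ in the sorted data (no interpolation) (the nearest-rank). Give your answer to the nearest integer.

39

n = 11.
Position = ⌈15/100 · 11⌉ = ⌈1.65⌉ = 2.
The value at rank 2 is 39.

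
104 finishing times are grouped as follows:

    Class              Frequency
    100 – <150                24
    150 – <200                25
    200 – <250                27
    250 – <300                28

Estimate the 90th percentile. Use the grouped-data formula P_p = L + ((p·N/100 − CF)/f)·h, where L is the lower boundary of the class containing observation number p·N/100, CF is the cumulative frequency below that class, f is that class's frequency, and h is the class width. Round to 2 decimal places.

N = 104; target position k = 90/100 · 104 = 93.6.
Cumulative frequencies: 24, 49, 76, 104.
Observation 93.6 falls in the class 250 – <300.
L = 250, CF = 76, f = 28, h = 50.
P90 = 250 + ((93.6 − 76)/28)·50 = 250 + 31.4286 = 281.429.

281.43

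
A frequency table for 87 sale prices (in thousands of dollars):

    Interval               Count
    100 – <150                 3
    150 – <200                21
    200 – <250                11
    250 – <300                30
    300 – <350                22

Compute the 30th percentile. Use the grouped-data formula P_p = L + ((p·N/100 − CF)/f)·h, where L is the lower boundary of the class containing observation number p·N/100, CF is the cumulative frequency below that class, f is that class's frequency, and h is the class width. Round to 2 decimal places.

N = 87; target position k = 30/100 · 87 = 26.1.
Cumulative frequencies: 3, 24, 35, 65, 87.
Observation 26.1 falls in the class 200 – <250.
L = 200, CF = 24, f = 11, h = 50.
P30 = 200 + ((26.1 − 24)/11)·50 = 200 + 9.54545 = 209.545.

209.55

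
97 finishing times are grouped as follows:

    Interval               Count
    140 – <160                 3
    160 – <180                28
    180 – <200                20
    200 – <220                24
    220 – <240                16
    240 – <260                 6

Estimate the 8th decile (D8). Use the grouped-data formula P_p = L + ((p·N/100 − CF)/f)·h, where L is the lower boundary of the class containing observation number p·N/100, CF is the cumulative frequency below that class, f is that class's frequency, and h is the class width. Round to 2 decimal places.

N = 97; target position k = 80/100 · 97 = 77.6.
Cumulative frequencies: 3, 31, 51, 75, 91, 97.
Observation 77.6 falls in the class 220 – <240.
L = 220, CF = 75, f = 16, h = 20.
P80 = 220 + ((77.6 − 75)/16)·20 = 220 + 3.25 = 223.25.

223.25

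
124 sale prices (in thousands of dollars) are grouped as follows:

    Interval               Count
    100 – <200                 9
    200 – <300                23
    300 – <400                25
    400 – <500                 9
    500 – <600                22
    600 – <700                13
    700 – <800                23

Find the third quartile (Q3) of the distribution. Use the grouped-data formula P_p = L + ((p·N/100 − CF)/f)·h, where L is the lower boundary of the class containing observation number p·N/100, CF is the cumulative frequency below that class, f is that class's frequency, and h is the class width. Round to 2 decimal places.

N = 124; target position k = 75/100 · 124 = 93.
Cumulative frequencies: 9, 32, 57, 66, 88, 101, 124.
Observation 93 falls in the class 600 – <700.
L = 600, CF = 88, f = 13, h = 100.
P75 = 600 + ((93 − 88)/13)·100 = 600 + 38.4615 = 638.462.

638.46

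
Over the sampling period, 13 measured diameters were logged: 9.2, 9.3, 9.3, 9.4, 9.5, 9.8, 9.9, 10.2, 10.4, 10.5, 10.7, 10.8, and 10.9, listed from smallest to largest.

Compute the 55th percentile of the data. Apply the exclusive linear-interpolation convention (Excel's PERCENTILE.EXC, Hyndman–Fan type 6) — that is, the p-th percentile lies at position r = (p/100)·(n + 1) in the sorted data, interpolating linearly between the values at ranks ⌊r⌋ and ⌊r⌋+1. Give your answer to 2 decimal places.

10.11

n = 13.
r = (55/100)·(13 + 1) = 7.7.
Rank 7 is 9.9 and rank 8 is 10.2.
Interpolate: 9.9 + 0.7·(10.2 − 9.9) = 9.9 + 0.7·0.3 = 10.11.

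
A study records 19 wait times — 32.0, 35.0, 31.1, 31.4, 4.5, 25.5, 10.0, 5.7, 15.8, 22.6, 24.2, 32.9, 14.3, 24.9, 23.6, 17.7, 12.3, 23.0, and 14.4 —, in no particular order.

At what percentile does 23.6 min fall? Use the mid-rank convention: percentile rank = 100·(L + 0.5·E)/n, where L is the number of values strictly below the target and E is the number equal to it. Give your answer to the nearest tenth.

55.3

Sorted: 4.5, 5.7, 10.0, 12.3, 14.3, 14.4, 15.8, 17.7, 22.6, 23.0, 23.6, 24.2, 24.9, 25.5, 31.1, 31.4, 32.0, 32.9, 35.0.
Count below 23.6: L = 10; count equal: E = 1; n = 19.
Percentile rank = 100·(10 + 0.5·1)/19 = 100·10.5/19 = 55.26.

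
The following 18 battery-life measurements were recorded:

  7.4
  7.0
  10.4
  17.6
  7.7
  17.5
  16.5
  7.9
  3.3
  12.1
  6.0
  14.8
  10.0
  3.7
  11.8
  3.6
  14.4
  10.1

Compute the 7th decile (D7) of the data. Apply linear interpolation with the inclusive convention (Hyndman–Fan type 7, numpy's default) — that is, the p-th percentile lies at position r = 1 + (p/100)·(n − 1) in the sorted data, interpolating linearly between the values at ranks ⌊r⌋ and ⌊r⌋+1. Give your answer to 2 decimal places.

Sorted: 3.3, 3.6, 3.7, 6.0, 7.0, 7.4, 7.7, 7.9, 10.0, 10.1, 10.4, 11.8, 12.1, 14.4, 14.8, 16.5, 17.5, 17.6.
n = 18.
r = 1 + (70/100)·(18 − 1) = 1 + 11.9 = 12.9.
Rank 12 is 11.8 and rank 13 is 12.1.
Interpolate: 11.8 + 0.9·(12.1 − 11.8) = 11.8 + 0.9·0.3 = 12.07.

12.07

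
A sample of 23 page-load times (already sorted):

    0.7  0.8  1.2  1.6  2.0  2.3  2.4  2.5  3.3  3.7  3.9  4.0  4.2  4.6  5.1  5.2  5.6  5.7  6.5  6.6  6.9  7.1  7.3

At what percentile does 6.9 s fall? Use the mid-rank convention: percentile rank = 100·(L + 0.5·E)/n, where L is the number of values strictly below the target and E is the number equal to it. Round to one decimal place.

Count below 6.9: L = 20; count equal: E = 1; n = 23.
Percentile rank = 100·(20 + 0.5·1)/23 = 100·20.5/23 = 89.13.

89.1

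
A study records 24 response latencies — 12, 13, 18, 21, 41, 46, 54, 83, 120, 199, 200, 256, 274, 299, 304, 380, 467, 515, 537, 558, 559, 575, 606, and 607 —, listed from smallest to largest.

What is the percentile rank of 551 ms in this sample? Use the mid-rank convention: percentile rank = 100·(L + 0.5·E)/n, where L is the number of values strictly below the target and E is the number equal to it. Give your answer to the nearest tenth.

Count below 551: L = 19; count equal: E = 0; n = 24.
Percentile rank = 100·(19 + 0.5·0)/24 = 100·19/24 = 79.17.

79.2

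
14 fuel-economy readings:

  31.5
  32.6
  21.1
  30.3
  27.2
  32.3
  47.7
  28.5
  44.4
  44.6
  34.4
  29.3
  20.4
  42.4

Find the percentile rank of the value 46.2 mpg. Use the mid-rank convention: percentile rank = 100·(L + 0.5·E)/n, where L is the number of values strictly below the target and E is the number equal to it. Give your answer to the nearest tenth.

Sorted: 20.4, 21.1, 27.2, 28.5, 29.3, 30.3, 31.5, 32.3, 32.6, 34.4, 42.4, 44.4, 44.6, 47.7.
Count below 46.2: L = 13; count equal: E = 0; n = 14.
Percentile rank = 100·(13 + 0.5·0)/14 = 100·13/14 = 92.86.

92.9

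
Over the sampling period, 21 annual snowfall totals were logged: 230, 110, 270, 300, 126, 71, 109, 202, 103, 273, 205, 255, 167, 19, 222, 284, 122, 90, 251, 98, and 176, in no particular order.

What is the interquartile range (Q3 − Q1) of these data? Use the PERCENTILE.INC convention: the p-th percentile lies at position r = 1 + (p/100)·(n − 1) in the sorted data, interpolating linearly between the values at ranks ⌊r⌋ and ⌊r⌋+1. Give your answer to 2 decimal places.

Sorted: 19, 71, 90, 98, 103, 109, 110, 122, 126, 167, 176, 202, 205, 222, 230, 251, 255, 270, 273, 284, 300.
n = 21.
P25: r = 6 (integer) → 109.
P75: r = 16 (integer) → 251.
Difference: 251 − 109 = 142.

142.00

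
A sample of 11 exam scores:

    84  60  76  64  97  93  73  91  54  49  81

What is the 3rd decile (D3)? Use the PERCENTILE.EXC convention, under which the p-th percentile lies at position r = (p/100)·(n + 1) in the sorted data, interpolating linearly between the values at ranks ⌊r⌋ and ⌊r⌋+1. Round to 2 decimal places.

Sorted: 49, 54, 60, 64, 73, 76, 81, 84, 91, 93, 97.
n = 11.
r = (30/100)·(11 + 1) = 3.6.
Rank 3 is 60 and rank 4 is 64.
Interpolate: 60 + 0.6·(64 − 60) = 60 + 0.6·4 = 62.4.

62.40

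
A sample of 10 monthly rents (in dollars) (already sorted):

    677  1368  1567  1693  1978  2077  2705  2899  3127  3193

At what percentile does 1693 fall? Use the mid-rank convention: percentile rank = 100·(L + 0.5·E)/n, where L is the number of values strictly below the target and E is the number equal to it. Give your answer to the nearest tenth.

Count below 1693: L = 3; count equal: E = 1; n = 10.
Percentile rank = 100·(3 + 0.5·1)/10 = 100·3.5/10 = 35.

35.0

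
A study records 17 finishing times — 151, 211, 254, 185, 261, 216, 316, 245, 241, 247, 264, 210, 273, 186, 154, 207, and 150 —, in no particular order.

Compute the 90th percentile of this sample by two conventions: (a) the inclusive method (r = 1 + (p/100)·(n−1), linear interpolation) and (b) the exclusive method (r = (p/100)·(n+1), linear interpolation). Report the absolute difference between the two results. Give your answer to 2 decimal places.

Sorted: 150, 151, 154, 185, 186, 207, 210, 211, 216, 241, 245, 247, 254, 261, 264, 273, 316.
n = 17.
(a) r = 15.4; between ranks 15 (264) and 16 (273): 267.6.
(b) r = 16.2; between ranks 16 (273) and 17 (316): 281.6.
|267.6 − 281.6| = 14.

14.00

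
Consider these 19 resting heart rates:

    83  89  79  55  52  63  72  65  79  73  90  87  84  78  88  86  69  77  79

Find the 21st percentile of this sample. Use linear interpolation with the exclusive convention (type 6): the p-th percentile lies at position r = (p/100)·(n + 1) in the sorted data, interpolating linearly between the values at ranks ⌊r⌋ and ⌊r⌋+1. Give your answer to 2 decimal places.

65.80

Sorted: 52, 55, 63, 65, 69, 72, 73, 77, 78, 79, 79, 79, 83, 84, 86, 87, 88, 89, 90.
n = 19.
r = (21/100)·(19 + 1) = 4.2.
Rank 4 is 65 and rank 5 is 69.
Interpolate: 65 + 0.2·(69 − 65) = 65 + 0.2·4 = 65.8.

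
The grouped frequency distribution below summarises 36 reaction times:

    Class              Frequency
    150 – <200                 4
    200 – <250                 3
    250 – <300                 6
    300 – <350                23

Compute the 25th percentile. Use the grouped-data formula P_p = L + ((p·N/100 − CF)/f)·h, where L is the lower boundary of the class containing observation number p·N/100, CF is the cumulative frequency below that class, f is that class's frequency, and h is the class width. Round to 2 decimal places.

266.67

N = 36; target position k = 25/100 · 36 = 9.
Cumulative frequencies: 4, 7, 13, 36.
Observation 9 falls in the class 250 – <300.
L = 250, CF = 7, f = 6, h = 50.
P25 = 250 + ((9 − 7)/6)·50 = 250 + 16.6667 = 266.667.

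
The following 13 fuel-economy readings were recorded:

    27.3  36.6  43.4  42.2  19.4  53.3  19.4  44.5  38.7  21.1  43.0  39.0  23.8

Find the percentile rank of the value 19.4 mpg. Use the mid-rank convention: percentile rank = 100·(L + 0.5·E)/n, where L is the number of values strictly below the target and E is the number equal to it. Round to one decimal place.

Sorted: 19.4, 19.4, 21.1, 23.8, 27.3, 36.6, 38.7, 39.0, 42.2, 43.0, 43.4, 44.5, 53.3.
Count below 19.4: L = 0; count equal: E = 2; n = 13.
Percentile rank = 100·(0 + 0.5·2)/13 = 100·1/13 = 7.692.

7.7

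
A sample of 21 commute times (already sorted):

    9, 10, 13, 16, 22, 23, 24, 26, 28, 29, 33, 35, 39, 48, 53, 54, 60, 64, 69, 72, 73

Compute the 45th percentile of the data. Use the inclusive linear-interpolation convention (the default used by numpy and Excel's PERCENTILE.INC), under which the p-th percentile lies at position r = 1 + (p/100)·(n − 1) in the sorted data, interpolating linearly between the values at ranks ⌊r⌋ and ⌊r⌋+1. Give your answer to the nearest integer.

29

n = 21.
r = 1 + (45/100)·(21 − 1) = 1 + 9 = 10.
r is an integer, so P45 is the value at rank 10: 29.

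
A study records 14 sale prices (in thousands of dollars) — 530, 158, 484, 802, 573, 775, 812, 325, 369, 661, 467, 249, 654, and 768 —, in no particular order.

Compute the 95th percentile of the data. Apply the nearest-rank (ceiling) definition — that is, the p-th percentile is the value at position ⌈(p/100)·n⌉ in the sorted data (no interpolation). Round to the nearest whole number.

Sorted: 158, 249, 325, 369, 467, 484, 530, 573, 654, 661, 768, 775, 802, 812.
n = 14.
Position = ⌈95/100 · 14⌉ = ⌈13.3⌉ = 14.
The value at rank 14 is 812.

812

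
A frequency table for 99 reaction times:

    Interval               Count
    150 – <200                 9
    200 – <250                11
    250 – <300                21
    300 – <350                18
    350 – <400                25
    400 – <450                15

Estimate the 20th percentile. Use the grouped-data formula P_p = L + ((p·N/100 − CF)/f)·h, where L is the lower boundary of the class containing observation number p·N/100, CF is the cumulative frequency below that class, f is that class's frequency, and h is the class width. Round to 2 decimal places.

N = 99; target position k = 20/100 · 99 = 19.8.
Cumulative frequencies: 9, 20, 41, 59, 84, 99.
Observation 19.8 falls in the class 200 – <250.
L = 200, CF = 9, f = 11, h = 50.
P20 = 200 + ((19.8 − 9)/11)·50 = 200 + 49.0909 = 249.091.

249.09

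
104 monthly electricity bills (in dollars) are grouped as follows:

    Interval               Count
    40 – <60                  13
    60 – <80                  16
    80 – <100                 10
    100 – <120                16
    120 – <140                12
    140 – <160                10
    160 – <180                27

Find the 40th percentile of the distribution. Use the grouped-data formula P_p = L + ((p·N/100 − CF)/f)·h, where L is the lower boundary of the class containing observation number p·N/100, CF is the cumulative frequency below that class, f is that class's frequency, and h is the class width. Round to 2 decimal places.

N = 104; target position k = 40/100 · 104 = 41.6.
Cumulative frequencies: 13, 29, 39, 55, 67, 77, 104.
Observation 41.6 falls in the class 100 – <120.
L = 100, CF = 39, f = 16, h = 20.
P40 = 100 + ((41.6 − 39)/16)·20 = 100 + 3.25 = 103.25.

103.25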